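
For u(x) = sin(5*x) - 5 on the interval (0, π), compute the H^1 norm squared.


||u||_{H^1(0,π)}^2 = -4 + 38*π

u'(x) = 5*cos(5*x).
Expand u² and (u')² and integrate term by term on (0, π), using: for integers n ≥ 1, ∫_0^π sin²(nx) dx = ∫_0^π cos²(nx) dx = π/2; for n ≠ n', ∫_0^π sin(nx)sin(n'x) dx = ∫_0^π cos(nx)cos(n'x) dx = 0; and by product-to-sum, ∫_0^π sin(nx)cos(n'x) dx = ½∫_0^π [sin((n+n')x) + sin((n−n')x)] dx, which is 0 when n+n' is even and 2n/(n²−n'²) when n+n' is odd (it need not vanish on (0, π)). For the constant mode: ∫_0^π 1 dx = π, ∫_0^π cos(nx) dx = 0, ∫_0^π sin(nx) dx = (1−(−1)^n)/n.
  u² squared terms: (-5)²·∫1 dx = 25·π = 25*π;  (1)²·∫sin(5x)² dx = 1·π/2 = π/2.
  u² cross terms: 2·(-5)·(1)·∫1·sin(5x) dx = -10·(2/5) = -4.
  So ∫_0^π u² dx = 25*π + π/2 − 4 = -4 + 51*π/2.
  (u')² squared terms: (5)²·∫cos(5x)² dx = 25·π/2 = 25*π/2.
  So ∫_0^π (u')² dx = 25*π/2.
||u||_{H^1}^2 = (-4 + 51*π/2) + (25*π/2) = -4 + 38*π.


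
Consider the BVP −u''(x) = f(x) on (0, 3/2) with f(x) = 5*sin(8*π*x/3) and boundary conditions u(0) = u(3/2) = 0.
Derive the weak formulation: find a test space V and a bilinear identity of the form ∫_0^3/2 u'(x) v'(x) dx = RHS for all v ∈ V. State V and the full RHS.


V = H^1_0(0, 3/2) (so v(0) = v(3/2) = 0); weak form: ∫_0^3/2 u'v' dx = ∫_0^3/2 (5*sin(8*π*x/3)) v dx for all v ∈ V.

Multiply both sides by a test function v and integrate from 0 to 3/2:
  ∫_0^3/2 −u''(x) v(x) dx = ∫_0^3/2 f(x) v(x) dx.
Integrate the LHS by parts once:
  ∫_0^3/2 −u'' v dx = −[u'(x) v(x)]_0^3/2 + ∫_0^3/2 u'(x) v'(x) dx.
Thus ∫_0^3/2 u'(x) v'(x) dx = ∫_0^3/2 f(x) v(x) dx + [u'(x) v(x)]_0^3/2.
Choose V so that boundary terms are either known or forced to vanish.
u is Dirichlet: u(0) = u(3/2) = 0. Let V = H^1_0(0, 3/2); then v(0) = v(3/2) = 0, and [u' v]_0^3/2 = 0.
Weak formulation: find u (satisfying any essential BC) such that ∫_0^3/2 u'(x) v'(x) dx = ∫_0^3/2 f v dx for all v ∈ V.
Substituting f(x) = 5*sin(8*π*x/3), the right-hand side is ∫_0^3/2 (5*sin(8*π*x/3)) v dx.


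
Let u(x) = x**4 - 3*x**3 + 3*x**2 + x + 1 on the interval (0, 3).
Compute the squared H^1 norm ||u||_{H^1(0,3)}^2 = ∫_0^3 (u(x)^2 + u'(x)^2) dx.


||u||_{H^1}^2 = 145731/140

The H^1 norm (squared) on an interval (0, L) is
  ||u||_{H^1}^2 = ∫_0^L u(x)^2 dx + ∫_0^L u'(x)^2 dx.
Compute u'(x) = 4*x**3 - 9*x**2 + 6*x + 1.
Then u(x)^2 = x**8 - 6*x**7 + 15*x**6 - 16*x**5 + 5*x**4 + 7*x**2 + 2*x + 1 and u'(x)^2 = 16*x**6 - 72*x**5 + 129*x**4 - 100*x**3 + 18*x**2 + 12*x + 1.
Integrate each monomial from 0 to 3 using ∫_0^3 c·x^n dx = c·3^(n+1)/(n+1):
  ∫_0^3 u(x)^2 dx = ∫_0^3 (x^8 - 6*x^7 + 15*x^6 - 16*x^5 + 5*x^4 + 7*x^2 + 2*x + 1) dx. Term by term:
    ∫_0^3 x^8 dx = 2187;  ∫_0^3 -6*x^7 dx = -19683/4;  ∫_0^3 15*x^6 dx = 32805/7;
    ∫_0^3 -16*x^5 dx = -1944;  ∫_0^3 5*x^4 dx = 243;  ∫_0^3 7*x^2 dx = 63;
    ∫_0^3 2*x dx = 9;  ∫_0^3 1 dx = 3.
  Sum: 2187 − 19683/4 + 32805/7 − 1944 + 243 + 63 + 9 + 3 = 9147/28.
  ∫_0^3 u'(x)^2 dx = ∫_0^3 (16*x^6 - 72*x^5 + 129*x^4 - 100*x^3 + 18*x^2 + 12*x + 1) dx. Term by term:
    ∫_0^3 16*x^6 dx = 34992/7;  ∫_0^3 -72*x^5 dx = -8748;  ∫_0^3 129*x^4 dx = 31347/5;
    ∫_0^3 -100*x^3 dx = -2025;  ∫_0^3 18*x^2 dx = 162;  ∫_0^3 12*x dx = 54;
    ∫_0^3 1 dx = 3.
  Sum: 34992/7 − 8748 + 31347/5 − 2025 + 162 + 54 + 3 = 24999/35.
Adding: ||u||_{H^1}^2 = 9147/28 + 24999/35 = 145731/140.


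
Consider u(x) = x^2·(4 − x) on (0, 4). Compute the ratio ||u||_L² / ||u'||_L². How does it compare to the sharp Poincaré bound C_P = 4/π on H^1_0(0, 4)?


||u||_L² / ||u'||_L² = 2*sqrt(14)/7 < C_P = 4/π.

u(x) = x^2·(4 − x), so u'(x) = x*(8 - 3*x).
u(x) = x^2·(4 − x) vanishes at x = 0 and x = 4, so u ∈ H^1_0(0, 4). Differentiate via the product rule and integrate the resulting polynomials term by term.
  ∫_0^4 u² dx = ∫_0^4 (x^6 - 8*x^5 + 16*x^4) dx. Term by term:
    ∫_0^4 x^6 dx = 16384/7;  ∫_0^4 -8*x^5 dx = -16384/3;  ∫_0^4 16*x^4 dx = 16384/5.
  Sum: 16384/7 − 16384/3 + 16384/5 = 16384/105.
  ∫_0^4 (u')² dx = ∫_0^4 (9*x^4 - 48*x^3 + 64*x^2) dx. Term by term:
    ∫_0^4 9*x^4 dx = 9216/5;  ∫_0^4 -48*x^3 dx = -3072;  ∫_0^4 64*x^2 dx = 4096/3.
  Sum: 9216/5 − 3072 + 4096/3 = 2048/15.
∫_0^4 u² dx = 16384/105, so ||u||_L² = 128*sqrt(105)/105.
∫_0^4 (u')² dx = 2048/15, so ||u'||_L² = 32*sqrt(30)/15.
Ratio ||u||_L² / ||u'||_L² = 2*sqrt(14)/7.
Sharp Poincaré constant on H^1_0(0, 4) is C_P = L/π = 4/π, achieved by sin(π/4·x).
A polynomial bump cannot attain the sharp Poincaré constant (only the first sine eigenfunction does), so the ratio is strictly less than C_P, consistent with ||u||_L² ≤ C_P ||u'||_L².


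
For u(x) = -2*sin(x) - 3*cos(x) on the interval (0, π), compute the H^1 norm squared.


||u||_{H^1(0,π)}^2 = 13*π

u'(x) = 3*sin(x) - 2*cos(x).
Expand u² and (u')² and integrate term by term on (0, π), using: for integers n ≥ 1, ∫_0^π sin²(nx) dx = ∫_0^π cos²(nx) dx = π/2; for n ≠ n', ∫_0^π sin(nx)sin(n'x) dx = ∫_0^π cos(nx)cos(n'x) dx = 0; and by product-to-sum, ∫_0^π sin(nx)cos(n'x) dx = ½∫_0^π [sin((n+n')x) + sin((n−n')x)] dx, which is 0 when n+n' is even and 2n/(n²−n'²) when n+n' is odd (it need not vanish on (0, π)).
  u² squared terms: (-3)²·∫cos(x)² dx = 9·π/2 = 9*π/2;  (-2)²·∫sin(x)² dx = 4·π/2 = 2*π.
  u² cross terms: 2·(-3)·(-2)·∫cos(x)·sin(x) dx = 12·(0) = 0.
  So ∫_0^π u² dx = 9*π/2 + 2*π + 0 = 13*π/2.
  (u')² squared terms: (-2)²·∫cos(x)² dx = 4·π/2 = 2*π;  (3)²·∫sin(x)² dx = 9·π/2 = 9*π/2.
  (u')² cross terms: 2·(-2)·(3)·∫cos(x)·sin(x) dx = -12·(0) = 0.
  So ∫_0^π (u')² dx = 2*π + 9*π/2 + 0 = 13*π/2.
||u||_{H^1}^2 = (13*π/2) + (13*π/2) = 13*π.


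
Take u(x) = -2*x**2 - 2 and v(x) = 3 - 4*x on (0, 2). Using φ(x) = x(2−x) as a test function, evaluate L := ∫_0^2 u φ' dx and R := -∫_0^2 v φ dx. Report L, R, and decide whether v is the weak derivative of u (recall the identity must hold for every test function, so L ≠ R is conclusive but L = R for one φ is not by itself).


LHS = 16/3, RHS = 4/3. No, v is not the weak derivative of u.

u(x) = -2*x**2 - 2, classical derivative u'(x) = -4*x.
φ(x) = x(2−x), so φ'(x) = 2 - 2*x.
Note φ(0) = φ(2) = 0, so the boundary term u·φ vanishes.
LHS = ∫_0^2 u(x) φ'(x) dx = ∫_0^2 (4*x^3 - 4*x^2 + 4*x - 4) dx. Term by term:
  ∫_0^2 4*x^3 dx = 16;  ∫_0^2 -4*x^2 dx = -32/3;  ∫_0^2 4*x dx = 8;
  ∫_0^2 -4 dx = -8.
Sum: 16 − 32/3 + 8 − 8 = 16/3.
So LHS = 16/3.
∫_0^2 v(x) φ(x) dx = ∫_0^2 (4*x^3 - 11*x^2 + 6*x) dx. Term by term:
  ∫_0^2 4*x^3 dx = 16;  ∫_0^2 -11*x^2 dx = -88/3;  ∫_0^2 6*x dx = 12.
Sum: 16 − 88/3 + 12 = -4/3.
So RHS = -∫_0^2 v(x) φ(x) dx = 4/3.
LHS − RHS = 4 ≠ 0, so the identity fails.
(For a valid weak derivative the identity must hold for EVERY test function, in particular this one. The failure shows v is NOT the weak derivative of u.)
Correct weak derivative would be u'(x) = -4*x.


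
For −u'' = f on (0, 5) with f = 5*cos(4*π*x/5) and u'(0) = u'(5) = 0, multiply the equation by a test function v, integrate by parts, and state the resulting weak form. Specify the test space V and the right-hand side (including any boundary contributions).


V = H^1(0, 5) (no boundary constraint on v; u is determined up to an additive constant); weak form: ∫_0^5 u'v' dx = ∫_0^5 (5*cos(4*π*x/5)) v dx for all v ∈ V.

Multiply both sides by a test function v and integrate from 0 to 5:
  ∫_0^5 −u''(x) v(x) dx = ∫_0^5 f(x) v(x) dx.
Integrate the LHS by parts once:
  ∫_0^5 −u'' v dx = −[u'(x) v(x)]_0^5 + ∫_0^5 u'(x) v'(x) dx.
Thus ∫_0^5 u'(x) v'(x) dx = ∫_0^5 f(x) v(x) dx + [u'(x) v(x)]_0^5.
Choose V so that boundary terms are either known or forced to vanish.
u has homogeneous Neumann: u'(0) = u'(5) = 0. So [u' v]_0^5 = 0·v(5) − 0·v(0) = 0 for any v; take V = H^1(0, 5).
Weak formulation: find u (satisfying any essential BC) such that ∫_0^5 u'(x) v'(x) dx = ∫_0^5 f v dx for all v ∈ V (homogeneous Neumann, so boundary terms vanish).
Substituting f(x) = 5*cos(4*π*x/5), the right-hand side is ∫_0^5 (5*cos(4*π*x/5)) v dx.
Compatibility check (pure Neumann): taking v ≡ 1 ∈ V gives 0 = ∫_0^5 f dx + (0) − (0), i.e. ∫_0^5 f dx must equal u'(0) − u'(5) = 0. Indeed ∫_0^5 (5*cos(4*π*x/5)) dx = 0, so the data are compatible. The solution is then unique only up to an additive constant (fix it e.g. by requiring ∫_0^5 u dx = 0).


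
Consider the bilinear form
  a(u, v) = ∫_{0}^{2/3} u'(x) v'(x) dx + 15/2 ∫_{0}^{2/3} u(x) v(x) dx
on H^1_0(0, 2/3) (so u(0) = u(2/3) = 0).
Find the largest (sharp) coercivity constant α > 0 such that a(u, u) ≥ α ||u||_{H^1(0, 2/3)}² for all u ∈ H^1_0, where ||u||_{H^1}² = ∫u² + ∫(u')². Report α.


α = 1

Coercivity of a(·,·) on H^1_0(0, 2/3) means a(u, u) ≥ α ||u||_{H^1}² for every u ∈ H^1_0.
The interval has length L = 2/3, and Poincaré/coercivity depend only on L. Here a(u, u) = ∫(u')² + (15/2)·∫u².
Here c = 15/2 ≥ 1, so a(u,u) = ∫(u')² + c∫u² ≥ ∫(u')² + ∫u² = ||u||_{H^1}², i.e. α = 1 works. No larger α is possible: a(u,u) ≥ α||u||_{H^1}² means (1−α)∫(u')² ≥ (α−c)∫u², and for the modes u_n = sin(nπ(x−x₀)/L) (x₀ the left endpoint) one has ∫u_n²/∫(u_n')² = (L/(nπ))² → 0, so a(u_n,u_n)/||u_n||_{H^1}² → 1. Hence the optimal constant is α = 1.
Therefore α = 1.


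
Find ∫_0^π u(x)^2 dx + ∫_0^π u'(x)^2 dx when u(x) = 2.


||u||_{H^1(0,π)}^2 = 4*π

u'(x) = 0.
Expand u² and (u')² and integrate term by term on (0, π), using: for integers n ≥ 1, ∫_0^π sin²(nx) dx = ∫_0^π cos²(nx) dx = π/2; for n ≠ n', ∫_0^π sin(nx)sin(n'x) dx = ∫_0^π cos(nx)cos(n'x) dx = 0; and by product-to-sum, ∫_0^π sin(nx)cos(n'x) dx = ½∫_0^π [sin((n+n')x) + sin((n−n')x)] dx, which is 0 when n+n' is even and 2n/(n²−n'²) when n+n' is odd (it need not vanish on (0, π)). For the constant mode: ∫_0^π 1 dx = π, ∫_0^π cos(nx) dx = 0, ∫_0^π sin(nx) dx = (1−(−1)^n)/n.
  u² squared terms: (2)²·∫1 dx = 4·π = 4*π.
  So ∫_0^π u² dx = 4*π.
  u' ≡ 0, so ∫_0^π (u')² dx = 0.
||u||_{H^1}^2 = (4*π) + (0) = 4*π.


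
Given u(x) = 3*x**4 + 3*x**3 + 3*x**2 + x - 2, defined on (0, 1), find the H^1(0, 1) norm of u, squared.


||u||_{H^1}^2 = 70607/420

The H^1 norm (squared) on an interval (0, L) is
  ||u||_{H^1}^2 = ∫_0^L u(x)^2 dx + ∫_0^L u'(x)^2 dx.
Compute u'(x) = 12*x**3 + 9*x**2 + 6*x + 1.
Then u(x)^2 = 9*x**8 + 18*x**7 + 27*x**6 + 24*x**5 + 3*x**4 - 6*x**3 - 11*x**2 - 4*x + 4 and u'(x)^2 = 144*x**6 + 216*x**5 + 225*x**4 + 132*x**3 + 54*x**2 + 12*x + 1.
Integrate each monomial from 0 to 1 using ∫_0^1 c·x^n dx = c·1^(n+1)/(n+1):
  ∫_0^1 u(x)^2 dx = ∫_0^1 (9*x^8 + 18*x^7 + 27*x^6 + 24*x^5 + 3*x^4 - 6*x^3 - 11*x^2 - 4*x + 4) dx. Term by term:
    ∫_0^1 9*x^8 dx = 1;  ∫_0^1 18*x^7 dx = 9/4;  ∫_0^1 27*x^6 dx = 27/7;
    ∫_0^1 24*x^5 dx = 4;  ∫_0^1 3*x^4 dx = 3/5;  ∫_0^1 -6*x^3 dx = -3/2;
    ∫_0^1 -11*x^2 dx = -11/3;  ∫_0^1 -4*x dx = -2;  ∫_0^1 4 dx = 4.
  Sum: 1 + 9/4 + 27/7 + 4 + 3/5 − 3/2 − 11/3 − 2 + 4 = 3587/420.
  ∫_0^1 u'(x)^2 dx = ∫_0^1 (144*x^6 + 216*x^5 + 225*x^4 + 132*x^3 + 54*x^2 + 12*x + 1) dx. Term by term:
    ∫_0^1 144*x^6 dx = 144/7;  ∫_0^1 216*x^5 dx = 36;  ∫_0^1 225*x^4 dx = 45;
    ∫_0^1 132*x^3 dx = 33;  ∫_0^1 54*x^2 dx = 18;  ∫_0^1 12*x dx = 6;
    ∫_0^1 1 dx = 1.
  Sum: 144/7 + 36 + 45 + 33 + 18 + 6 + 1 = 1117/7.
Adding: ||u||_{H^1}^2 = 3587/420 + 1117/7 = 70607/420.


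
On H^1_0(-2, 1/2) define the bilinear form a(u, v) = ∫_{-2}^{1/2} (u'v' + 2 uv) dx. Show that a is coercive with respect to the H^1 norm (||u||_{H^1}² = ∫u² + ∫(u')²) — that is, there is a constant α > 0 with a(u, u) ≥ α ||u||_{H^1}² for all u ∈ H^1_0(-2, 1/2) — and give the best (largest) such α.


α = 1

Coercivity of a(·,·) on H^1_0(-2, 1/2) means a(u, u) ≥ α ||u||_{H^1}² for every u ∈ H^1_0.
The interval has length L = 5/2, and Poincaré/coercivity depend only on L. Here a(u, u) = ∫(u')² + (2)·∫u².
Here c = 2 ≥ 1, so a(u,u) = ∫(u')² + c∫u² ≥ ∫(u')² + ∫u² = ||u||_{H^1}², i.e. α = 1 works. No larger α is possible: a(u,u) ≥ α||u||_{H^1}² means (1−α)∫(u')² ≥ (α−c)∫u², and for the modes u_n = sin(nπ(x−x₀)/L) (x₀ the left endpoint) one has ∫u_n²/∫(u_n')² = (L/(nπ))² → 0, so a(u_n,u_n)/||u_n||_{H^1}² → 1. Hence the optimal constant is α = 1.
Therefore α = 1.


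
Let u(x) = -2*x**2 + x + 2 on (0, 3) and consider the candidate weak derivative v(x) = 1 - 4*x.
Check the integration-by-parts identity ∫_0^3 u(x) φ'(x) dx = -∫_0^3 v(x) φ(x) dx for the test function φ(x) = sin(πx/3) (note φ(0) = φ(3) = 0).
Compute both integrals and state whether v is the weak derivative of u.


LHS = 30/π, RHS = 30/π. Yes, v = u' weakly.

u(x) = -2*x**2 + x + 2, classical derivative u'(x) = 1 - 4*x.
φ(x) = sin(πx/3), so φ'(x) = π*cos(π*x/3)/3.
Note φ(0) = φ(3) = 0, so the boundary term u·φ vanishes.
LHS = ∫_0^3 u(x) φ'(x) dx = ∫_0^3 (-2*π*x^2*cos(π*x/3)/3 + π*x*cos(π*x/3)/3 + 2*π*cos(π*x/3)/3) dx. Term by term:
  ∫_0^3 2*π*cos(π*x/3)/3 dx = 0;  ∫_0^3 -2*π*x^2*cos(π*x/3)/3 dx = 36/π;  ∫_0^3 π*x*cos(π*x/3)/3 dx = -6/π.
Sum: 0 + 36/π − 6/π = 30/π.
So LHS = 30/π.
∫_0^3 v(x) φ(x) dx = ∫_0^3 (-4*x*sin(π*x/3) + sin(π*x/3)) dx. Term by term:
  ∫_0^3 -4*x*sin(π*x/3) dx = -36/π;  ∫_0^3 sin(π*x/3) dx = 6/π.
Sum: -36/π + 6/π = -30/π.
So RHS = -∫_0^3 v(x) φ(x) dx = 30/π.
LHS = RHS, so the identity holds for this test φ.
Moreover u is smooth here and v(x) = u'(x) = 1 - 4*x pointwise, so the identity holds for every test function. Hence v is the weak derivative of u.


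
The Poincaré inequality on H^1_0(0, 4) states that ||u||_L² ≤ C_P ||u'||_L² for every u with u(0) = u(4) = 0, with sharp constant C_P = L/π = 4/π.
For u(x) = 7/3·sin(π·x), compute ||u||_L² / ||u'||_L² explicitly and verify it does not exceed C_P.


||u||_L² / ||u'||_L² = 1/π < C_P = 4/π.

u(x) = 7/3·sin(π·x), so u'(x) = 7*π*cos(π*x)/3.
Writing u(x) = A·sin(kπx/L) with A = 7/3 and k = 4, use ∫_0^L sin²(kπx/L) dx = L/2 and ∫_0^L cos²(kπx/L) dx = L/2.
u² = 49/9·sin²(π·x) and (u')² = 49*π^2/9·cos²(π·x), and each of sin², cos² integrates to L/2 = 2 over (0, 4).
∫_0^4 u² dx = 98/9, so ||u||_L² = 7*sqrt(2)/3.
∫_0^4 (u')² dx = 98*π^2/9, so ||u'||_L² = 7*sqrt(2)*π/3.
Ratio ||u||_L² / ||u'||_L² = 1/π.
Sharp Poincaré constant on H^1_0(0, 4) is C_P = L/π = 4/π, achieved by sin(π/4·x).
This is the k = 4 harmonic; the ratio L/(kπ) is strictly less than C_P = L/π, consistent with the sharp inequality ||u||_L² ≤ C_P ||u'||_L².


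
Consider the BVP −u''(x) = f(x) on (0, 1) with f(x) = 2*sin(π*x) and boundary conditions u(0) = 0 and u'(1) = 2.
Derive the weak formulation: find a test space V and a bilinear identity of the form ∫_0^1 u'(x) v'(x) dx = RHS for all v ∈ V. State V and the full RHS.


V = {v ∈ H^1(0, 1) : v(0) = 0} (test functions vanish at x = 0 where u is specified); weak form: ∫_0^1 u'v' dx = ∫_0^1 (2*sin(π*x)) v dx + 2·v(1) for all v ∈ V.

Multiply both sides by a test function v and integrate from 0 to 1:
  ∫_0^1 −u''(x) v(x) dx = ∫_0^1 f(x) v(x) dx.
Integrate the LHS by parts once:
  ∫_0^1 −u'' v dx = −[u'(x) v(x)]_0^1 + ∫_0^1 u'(x) v'(x) dx.
Thus ∫_0^1 u'(x) v'(x) dx = ∫_0^1 f(x) v(x) dx + [u'(x) v(x)]_0^1.
Choose V so that boundary terms are either known or forced to vanish.
Mixed BC: u(0) = 0 (Dirichlet) and u'(1) = 2 (Neumann). Define V = {v ∈ H^1(0, 1) : v(0) = 0}. Then [u' v]_0^1 = u'(1)·v(1) − u'(0)·0 = 2·v(1).
Weak formulation: find u (satisfying any essential BC) such that ∫_0^1 u'(x) v'(x) dx = ∫_0^1 f v dx + 2·v(1) for all v ∈ V (Dirichlet at 0 absorbed into V; Neumann datum at x = 1 contributes the boundary term).
Substituting f(x) = 2*sin(π*x), the right-hand side is ∫_0^1 (2*sin(π*x)) v dx + 2·v(1).


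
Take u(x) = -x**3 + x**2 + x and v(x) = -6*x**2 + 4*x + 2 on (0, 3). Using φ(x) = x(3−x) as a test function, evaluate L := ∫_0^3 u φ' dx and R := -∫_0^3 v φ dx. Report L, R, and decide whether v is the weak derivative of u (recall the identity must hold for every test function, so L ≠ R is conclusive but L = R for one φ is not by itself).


LHS = 369/20, RHS = 369/10. No, v is not the weak derivative of u.

u(x) = -x**3 + x**2 + x, classical derivative u'(x) = -3*x**2 + 2*x + 1.
φ(x) = x(3−x), so φ'(x) = 3 - 2*x.
Note φ(0) = φ(3) = 0, so the boundary term u·φ vanishes.
LHS = ∫_0^3 u(x) φ'(x) dx = ∫_0^3 (2*x^4 - 5*x^3 + x^2 + 3*x) dx. Term by term:
  ∫_0^3 2*x^4 dx = 486/5;  ∫_0^3 -5*x^3 dx = -405/4;  ∫_0^3 x^2 dx = 9;
  ∫_0^3 3*x dx = 27/2.
Sum: 486/5 − 405/4 + 9 + 27/2 = 369/20.
So LHS = 369/20.
∫_0^3 v(x) φ(x) dx = ∫_0^3 (6*x^4 - 22*x^3 + 10*x^2 + 6*x) dx. Term by term:
  ∫_0^3 6*x^4 dx = 1458/5;  ∫_0^3 -22*x^3 dx = -891/2;  ∫_0^3 10*x^2 dx = 90;
  ∫_0^3 6*x dx = 27.
Sum: 1458/5 − 891/2 + 90 + 27 = -369/10.
So RHS = -∫_0^3 v(x) φ(x) dx = 369/10.
LHS − RHS = -369/20 ≠ 0, so the identity fails.
(For a valid weak derivative the identity must hold for EVERY test function, in particular this one. The failure shows v is NOT the weak derivative of u.)
Correct weak derivative would be u'(x) = -3*x**2 + 2*x + 1.


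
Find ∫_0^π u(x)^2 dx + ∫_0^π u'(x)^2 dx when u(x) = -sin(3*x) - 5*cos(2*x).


||u||_{H^1(0,π)}^2 = 60 + 135*π/2

u'(x) = 10*sin(2*x) - 3*cos(3*x).
Expand u² and (u')² and integrate term by term on (0, π), using: for integers n ≥ 1, ∫_0^π sin²(nx) dx = ∫_0^π cos²(nx) dx = π/2; for n ≠ n', ∫_0^π sin(nx)sin(n'x) dx = ∫_0^π cos(nx)cos(n'x) dx = 0; and by product-to-sum, ∫_0^π sin(nx)cos(n'x) dx = ½∫_0^π [sin((n+n')x) + sin((n−n')x)] dx, which is 0 when n+n' is even and 2n/(n²−n'²) when n+n' is odd (it need not vanish on (0, π)).
  u² squared terms: (-1)²·∫sin(3x)² dx = 1·π/2 = π/2;  (-5)²·∫cos(2x)² dx = 25·π/2 = 25*π/2.
  u² cross terms: 2·(-1)·(-5)·∫sin(3x)·cos(2x) dx = 10·(6/5) = 12.
  So ∫_0^π u² dx = π/2 + 25*π/2 + 12 = 12 + 13*π.
  (u')² squared terms: (-3)²·∫cos(3x)² dx = 9·π/2 = 9*π/2;  (10)²·∫sin(2x)² dx = 100·π/2 = 50*π.
  (u')² cross terms: 2·(-3)·(10)·∫cos(3x)·sin(2x) dx = -60·(-4/5) = 48.
  So ∫_0^π (u')² dx = 9*π/2 + 50*π + 48 = 48 + 109*π/2.
||u||_{H^1}^2 = (12 + 13*π) + (48 + 109*π/2) = 60 + 135*π/2.


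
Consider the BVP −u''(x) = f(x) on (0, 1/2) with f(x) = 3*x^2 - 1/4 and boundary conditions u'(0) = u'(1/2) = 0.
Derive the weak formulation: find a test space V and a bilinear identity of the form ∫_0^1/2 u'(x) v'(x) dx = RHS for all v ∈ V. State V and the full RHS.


V = H^1(0, 1/2) (no boundary constraint on v; u is determined up to an additive constant); weak form: ∫_0^1/2 u'v' dx = ∫_0^1/2 (3*x^2 - 1/4) v dx for all v ∈ V.

Multiply both sides by a test function v and integrate from 0 to 1/2:
  ∫_0^1/2 −u''(x) v(x) dx = ∫_0^1/2 f(x) v(x) dx.
Integrate the LHS by parts once:
  ∫_0^1/2 −u'' v dx = −[u'(x) v(x)]_0^1/2 + ∫_0^1/2 u'(x) v'(x) dx.
Thus ∫_0^1/2 u'(x) v'(x) dx = ∫_0^1/2 f(x) v(x) dx + [u'(x) v(x)]_0^1/2.
Choose V so that boundary terms are either known or forced to vanish.
u has homogeneous Neumann: u'(0) = u'(1/2) = 0. So [u' v]_0^1/2 = 0·v(1/2) − 0·v(0) = 0 for any v; take V = H^1(0, 1/2).
Weak formulation: find u (satisfying any essential BC) such that ∫_0^1/2 u'(x) v'(x) dx = ∫_0^1/2 f v dx for all v ∈ V (homogeneous Neumann, so boundary terms vanish).
Substituting f(x) = 3*x^2 - 1/4, the right-hand side is ∫_0^1/2 (3*x^2 - 1/4) v dx.
Compatibility check (pure Neumann): taking v ≡ 1 ∈ V gives 0 = ∫_0^1/2 f dx + (0) − (0), i.e. ∫_0^1/2 f dx must equal u'(0) − u'(1/2) = 0. Indeed ∫_0^1/2 (3*x^2 - 1/4) dx = 0, so the data are compatible. The solution is then unique only up to an additive constant (fix it e.g. by requiring ∫_0^1/2 u dx = 0).


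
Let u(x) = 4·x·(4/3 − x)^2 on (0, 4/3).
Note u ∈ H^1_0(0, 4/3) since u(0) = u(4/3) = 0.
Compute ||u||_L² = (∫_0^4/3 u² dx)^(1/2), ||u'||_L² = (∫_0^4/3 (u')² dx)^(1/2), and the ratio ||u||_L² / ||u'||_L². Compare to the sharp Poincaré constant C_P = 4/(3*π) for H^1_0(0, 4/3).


||u||_L² / ||u'||_L² = 2*sqrt(14)/21 < C_P = 4/(3*π).

u(x) = 4·x·(4/3 − x)^2, so u'(x) = 12*x^2 - 64*x/3 + 64/9.
u(x) = 4·x·(4/3 − x)^2 vanishes at x = 0 and x = 4/3, so u ∈ H^1_0(0, 4/3). Differentiate via the product rule and integrate the resulting polynomials term by term.
  ∫_0^4/3 u² dx = ∫_0^4/3 (16*x^6 - 256*x^5/3 + 512*x^4/3 - 4096*x^3/27 + 4096*x^2/81) dx. Term by term:
    ∫_0^4/3 16*x^6 dx = 262144/15309;  ∫_0^4/3 -256*x^5/3 dx = -524288/6561;  ∫_0^4/3 512*x^4/3 dx = 524288/3645;
    ∫_0^4/3 -4096*x^3/27 dx = -262144/2187;  ∫_0^4/3 4096*x^2/81 dx = 262144/6561.
  Sum: 262144/15309 − 524288/6561 + 524288/3645 − 262144/2187 + 262144/6561 = 262144/229635.
  ∫_0^4/3 (u')² dx = ∫_0^4/3 (144*x^4 - 512*x^3 + 5632*x^2/9 - 8192*x/27 + 4096/81) dx. Term by term:
    ∫_0^4/3 144*x^4 dx = 16384/135;  ∫_0^4/3 -512*x^3 dx = -32768/81;  ∫_0^4/3 5632*x^2/9 dx = 360448/729;
    ∫_0^4/3 -8192*x/27 dx = -65536/243;  ∫_0^4/3 4096/81 dx = 16384/243.
  Sum: 16384/135 − 32768/81 + 360448/729 − 65536/243 + 16384/243 = 32768/3645.
∫_0^4/3 u² dx = 262144/229635, so ||u||_L² = 512*sqrt(35)/2835.
∫_0^4/3 (u')² dx = 32768/3645, so ||u'||_L² = 128*sqrt(10)/135.
Ratio ||u||_L² / ||u'||_L² = 2*sqrt(14)/21.
Sharp Poincaré constant on H^1_0(0, 4/3) is C_P = L/π = 4/(3*π), achieved by sin(3*π/4·x).
A polynomial bump cannot attain the sharp Poincaré constant (only the first sine eigenfunction does), so the ratio is strictly less than C_P, consistent with ||u||_L² ≤ C_P ||u'||_L².


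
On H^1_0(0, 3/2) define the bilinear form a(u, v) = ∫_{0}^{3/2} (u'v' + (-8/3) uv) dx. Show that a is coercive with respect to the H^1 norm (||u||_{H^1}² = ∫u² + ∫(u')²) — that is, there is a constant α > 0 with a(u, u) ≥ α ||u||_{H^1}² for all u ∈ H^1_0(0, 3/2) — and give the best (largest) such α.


α = 4*(-6 + π^2)/(9 + 4*π^2)

Coercivity of a(·,·) on H^1_0(0, 3/2) means a(u, u) ≥ α ||u||_{H^1}² for every u ∈ H^1_0.
The interval has length L = 3/2, and Poincaré/coercivity depend only on L. Here a(u, u) = ∫(u')² + (-8/3)·∫u².
Here c = -8/3 < 0 with |c| < (π/L)² = 4*π^2/9, so coercivity still holds. The condition a(u,u) ≥ α||u||_{H^1}² reads (1−α)∫(u')² ≥ (α−c)∫u². Any admissible α is ≤ 1 (rapidly oscillating u have ∫u²/∫(u')² → 0), and α = 1 would force 0 ≥ (1−c)∫u², impossible since c < 1; so 1−α > 0. By the sharp Poincaré inequality on H^1_0 of an interval of length L, ∫(u')² ≥ (π/L)²∫u² with equality for the first sine mode sin(π(x−x₀)/L) (x₀ the left endpoint), so the inequality holds for all u iff (1−α)(π/L)² ≥ α − c, i.e. α ≤ ((π/L)² + c)/((π/L)² + 1) = (1 + c(L/π)²)/(1 + (L/π)²). (Direct route, valid since c ≤ 0: Poincaré gives c∫u² ≥ c(L/π)²∫(u')², so a(u,u) ≥ (1 + c(L/π)²)∫(u')², while ||u||_{H^1}² ≤ (1 + (L/π)²)∫(u')²; dividing yields the same α.) With (π/L)² = 4*π^2/9 and c = -8/3, the largest admissible constant is α = ((π/L)² + c)/((π/L)² + 1).
Simplifying, α = 4*(-6 + π^2)/(9 + 4*π^2).


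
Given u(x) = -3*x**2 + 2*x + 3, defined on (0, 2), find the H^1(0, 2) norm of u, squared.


||u||_{H^1}^2 = 1054/15

The H^1 norm (squared) on an interval (0, L) is
  ||u||_{H^1}^2 = ∫_0^L u(x)^2 dx + ∫_0^L u'(x)^2 dx.
Compute u'(x) = 2 - 6*x.
Then u(x)^2 = 9*x**4 - 12*x**3 - 14*x**2 + 12*x + 9 and u'(x)^2 = 36*x**2 - 24*x + 4.
Integrate each monomial from 0 to 2 using ∫_0^2 c·x^n dx = c·2^(n+1)/(n+1):
  ∫_0^2 u(x)^2 dx = ∫_0^2 (9*x^4 - 12*x^3 - 14*x^2 + 12*x + 9) dx. Term by term:
    ∫_0^2 9*x^4 dx = 288/5;  ∫_0^2 -12*x^3 dx = -48;  ∫_0^2 -14*x^2 dx = -112/3;
    ∫_0^2 12*x dx = 24;  ∫_0^2 9 dx = 18.
  Sum: 288/5 − 48 − 112/3 + 24 + 18 = 214/15.
  ∫_0^2 u'(x)^2 dx = ∫_0^2 (36*x^2 - 24*x + 4) dx. Term by term:
    ∫_0^2 36*x^2 dx = 96;  ∫_0^2 -24*x dx = -48;  ∫_0^2 4 dx = 8.
  Sum: 96 − 48 + 8 = 56.
Adding: ||u||_{H^1}^2 = 214/15 + 56 = 1054/15.


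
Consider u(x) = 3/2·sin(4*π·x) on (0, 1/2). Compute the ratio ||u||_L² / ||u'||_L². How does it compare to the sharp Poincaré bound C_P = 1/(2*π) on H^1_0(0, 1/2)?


||u||_L² / ||u'||_L² = 1/(4*π) < C_P = 1/(2*π).

u(x) = 3/2·sin(4*π·x), so u'(x) = 6*π*cos(4*π*x).
Writing u(x) = A·sin(kπx/L) with A = 3/2 and k = 2, use ∫_0^L sin²(kπx/L) dx = L/2 and ∫_0^L cos²(kπx/L) dx = L/2.
u² = 9/4·sin²(4*π·x) and (u')² = 36*π^2·cos²(4*π·x), and each of sin², cos² integrates to L/2 = 1/4 over (0, 1/2).
∫_0^1/2 u² dx = 9/16, so ||u||_L² = 3/4.
∫_0^1/2 (u')² dx = 9*π^2, so ||u'||_L² = 3*π.
Ratio ||u||_L² / ||u'||_L² = 1/(4*π).
Sharp Poincaré constant on H^1_0(0, 1/2) is C_P = L/π = 1/(2*π), achieved by sin(2*π·x).
This is the k = 2 harmonic; the ratio L/(kπ) is strictly less than C_P = L/π, consistent with the sharp inequality ||u||_L² ≤ C_P ||u'||_L².


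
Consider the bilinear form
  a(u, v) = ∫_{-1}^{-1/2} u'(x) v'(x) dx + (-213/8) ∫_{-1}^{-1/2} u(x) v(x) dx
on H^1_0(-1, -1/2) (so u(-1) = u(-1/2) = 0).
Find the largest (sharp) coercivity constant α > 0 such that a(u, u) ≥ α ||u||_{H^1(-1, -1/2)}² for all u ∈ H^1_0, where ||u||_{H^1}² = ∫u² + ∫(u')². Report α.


α = (-213 + 32*π^2)/(8*(1 + 4*π^2))

Coercivity of a(·,·) on H^1_0(-1, -1/2) means a(u, u) ≥ α ||u||_{H^1}² for every u ∈ H^1_0.
The interval has length L = 1/2, and Poincaré/coercivity depend only on L. Here a(u, u) = ∫(u')² + (-213/8)·∫u².
Here c = -213/8 < 0 with |c| < (π/L)² = 4*π^2, so coercivity still holds. The condition a(u,u) ≥ α||u||_{H^1}² reads (1−α)∫(u')² ≥ (α−c)∫u². Any admissible α is ≤ 1 (rapidly oscillating u have ∫u²/∫(u')² → 0), and α = 1 would force 0 ≥ (1−c)∫u², impossible since c < 1; so 1−α > 0. By the sharp Poincaré inequality on H^1_0 of an interval of length L, ∫(u')² ≥ (π/L)²∫u² with equality for the first sine mode sin(π(x−x₀)/L) (x₀ the left endpoint), so the inequality holds for all u iff (1−α)(π/L)² ≥ α − c, i.e. α ≤ ((π/L)² + c)/((π/L)² + 1) = (1 + c(L/π)²)/(1 + (L/π)²). (Direct route, valid since c ≤ 0: Poincaré gives c∫u² ≥ c(L/π)²∫(u')², so a(u,u) ≥ (1 + c(L/π)²)∫(u')², while ||u||_{H^1}² ≤ (1 + (L/π)²)∫(u')²; dividing yields the same α.) With (π/L)² = 4*π^2 and c = -213/8, the largest admissible constant is α = ((π/L)² + c)/((π/L)² + 1).
Simplifying, α = (-213 + 32*π^2)/(8*(1 + 4*π^2)).


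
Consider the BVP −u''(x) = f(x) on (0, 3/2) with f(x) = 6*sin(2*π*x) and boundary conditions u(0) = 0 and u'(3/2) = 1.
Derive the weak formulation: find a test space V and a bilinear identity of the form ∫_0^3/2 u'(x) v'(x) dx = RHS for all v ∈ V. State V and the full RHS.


V = {v ∈ H^1(0, 3/2) : v(0) = 0} (test functions vanish at x = 0 where u is specified); weak form: ∫_0^3/2 u'v' dx = ∫_0^3/2 (6*sin(2*π*x)) v dx + v(3/2) for all v ∈ V.

Multiply both sides by a test function v and integrate from 0 to 3/2:
  ∫_0^3/2 −u''(x) v(x) dx = ∫_0^3/2 f(x) v(x) dx.
Integrate the LHS by parts once:
  ∫_0^3/2 −u'' v dx = −[u'(x) v(x)]_0^3/2 + ∫_0^3/2 u'(x) v'(x) dx.
Thus ∫_0^3/2 u'(x) v'(x) dx = ∫_0^3/2 f(x) v(x) dx + [u'(x) v(x)]_0^3/2.
Choose V so that boundary terms are either known or forced to vanish.
Mixed BC: u(0) = 0 (Dirichlet) and u'(3/2) = 1 (Neumann). Define V = {v ∈ H^1(0, 3/2) : v(0) = 0}. Then [u' v]_0^3/2 = u'(3/2)·v(3/2) − u'(0)·0 = v(3/2).
Weak formulation: find u (satisfying any essential BC) such that ∫_0^3/2 u'(x) v'(x) dx = ∫_0^3/2 f v dx + v(3/2) for all v ∈ V (Dirichlet at 0 absorbed into V; Neumann datum at x = 3/2 contributes the boundary term).
Substituting f(x) = 6*sin(2*π*x), the right-hand side is ∫_0^3/2 (6*sin(2*π*x)) v dx + v(3/2).


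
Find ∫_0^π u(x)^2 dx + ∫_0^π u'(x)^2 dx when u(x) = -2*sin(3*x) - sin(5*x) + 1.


||u||_{H^1(0,π)}^2 = -52/15 + 34*π

u'(x) = -6*cos(3*x) - 5*cos(5*x).
Expand u² and (u')² and integrate term by term on (0, π), using: for integers n ≥ 1, ∫_0^π sin²(nx) dx = ∫_0^π cos²(nx) dx = π/2; for n ≠ n', ∫_0^π sin(nx)sin(n'x) dx = ∫_0^π cos(nx)cos(n'x) dx = 0; and by product-to-sum, ∫_0^π sin(nx)cos(n'x) dx = ½∫_0^π [sin((n+n')x) + sin((n−n')x)] dx, which is 0 when n+n' is even and 2n/(n²−n'²) when n+n' is odd (it need not vanish on (0, π)). For the constant mode: ∫_0^π 1 dx = π, ∫_0^π cos(nx) dx = 0, ∫_0^π sin(nx) dx = (1−(−1)^n)/n.
  u² squared terms: (1)²·∫1 dx = 1·π = π;  (-1)²·∫sin(5x)² dx = 1·π/2 = π/2;  (-2)²·∫sin(3x)² dx = 4·π/2 = 2*π.
  u² cross terms: 2·(1)·(-1)·∫1·sin(5x) dx = -2·(2/5) = -4/5;  2·(1)·(-2)·∫1·sin(3x) dx = -4·(2/3) = -8/3;  2·(-1)·(-2)·∫sin(5x)·sin(3x) dx = 4·(0) = 0.
  So ∫_0^π u² dx = π + π/2 + 2*π − 4/5 − 8/3 + 0 = -52/15 + 7*π/2.
  (u')² squared terms: (-6)²·∫cos(3x)² dx = 36·π/2 = 18*π;  (-5)²·∫cos(5x)² dx = 25·π/2 = 25*π/2.
  (u')² cross terms: 2·(-6)·(-5)·∫cos(3x)·cos(5x) dx = 60·(0) = 0.
  So ∫_0^π (u')² dx = 18*π + 25*π/2 + 0 = 61*π/2.
||u||_{H^1}^2 = (-52/15 + 7*π/2) + (61*π/2) = -52/15 + 34*π.


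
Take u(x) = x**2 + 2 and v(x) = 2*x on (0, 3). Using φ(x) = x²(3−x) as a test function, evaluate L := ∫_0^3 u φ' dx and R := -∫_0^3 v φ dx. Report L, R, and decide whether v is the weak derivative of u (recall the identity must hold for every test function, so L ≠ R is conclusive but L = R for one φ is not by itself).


LHS = -243/10, RHS = -243/10. Yes, v = u' weakly.

u(x) = x**2 + 2, classical derivative u'(x) = 2*x.
φ(x) = x²(3−x), so φ'(x) = 3*x*(2 - x).
Note φ(0) = φ(3) = 0, so the boundary term u·φ vanishes.
LHS = ∫_0^3 u(x) φ'(x) dx = ∫_0^3 (-3*x^4 + 6*x^3 - 6*x^2 + 12*x) dx. Term by term:
  ∫_0^3 -3*x^4 dx = -729/5;  ∫_0^3 6*x^3 dx = 243/2;  ∫_0^3 -6*x^2 dx = -54;
  ∫_0^3 12*x dx = 54.
Sum: -729/5 + 243/2 − 54 + 54 = -243/10.
So LHS = -243/10.
∫_0^3 v(x) φ(x) dx = ∫_0^3 (-2*x^4 + 6*x^3) dx. Term by term:
  ∫_0^3 -2*x^4 dx = -486/5;  ∫_0^3 6*x^3 dx = 243/2.
Sum: -486/5 + 243/2 = 243/10.
So RHS = -∫_0^3 v(x) φ(x) dx = -243/10.
LHS = RHS, so the identity holds for this test φ.
Moreover u is smooth here and v(x) = u'(x) = 2*x pointwise, so the identity holds for every test function. Hence v is the weak derivative of u.


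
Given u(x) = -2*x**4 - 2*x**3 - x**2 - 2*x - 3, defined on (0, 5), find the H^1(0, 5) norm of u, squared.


||u||_{H^1}^2 = 151973345/63

The H^1 norm (squared) on an interval (0, L) is
  ||u||_{H^1}^2 = ∫_0^L u(x)^2 dx + ∫_0^L u'(x)^2 dx.
Compute u'(x) = -8*x**3 - 6*x**2 - 2*x - 2.
Then u(x)^2 = 4*x**8 + 8*x**7 + 8*x**6 + 12*x**5 + 21*x**4 + 16*x**3 + 10*x**2 + 12*x + 9 and u'(x)^2 = 64*x**6 + 96*x**5 + 68*x**4 + 56*x**3 + 28*x**2 + 8*x + 4.
Integrate each monomial from 0 to 5 using ∫_0^5 c·x^n dx = c·5^(n+1)/(n+1):
  ∫_0^5 u(x)^2 dx = ∫_0^5 (4*x^8 + 8*x^7 + 8*x^6 + 12*x^5 + 21*x^4 + 16*x^3 + 10*x^2 + 12*x + 9) dx. Term by term:
    ∫_0^5 4*x^8 dx = 7812500/9;  ∫_0^5 8*x^7 dx = 390625;  ∫_0^5 8*x^6 dx = 625000/7;
    ∫_0^5 12*x^5 dx = 31250;  ∫_0^5 21*x^4 dx = 13125;  ∫_0^5 16*x^3 dx = 2500;
    ∫_0^5 10*x^2 dx = 1250/3;  ∫_0^5 12*x dx = 150;  ∫_0^5 9 dx = 45.
  Sum: 7812500/9 + 390625 + 625000/7 + 31250 + 13125 + 2500 + 1250/3 + 150 + 45 = 87913535/63.
  ∫_0^5 u'(x)^2 dx = ∫_0^5 (64*x^6 + 96*x^5 + 68*x^4 + 56*x^3 + 28*x^2 + 8*x + 4) dx. Term by term:
    ∫_0^5 64*x^6 dx = 5000000/7;  ∫_0^5 96*x^5 dx = 250000;  ∫_0^5 68*x^4 dx = 42500;
    ∫_0^5 56*x^3 dx = 8750;  ∫_0^5 28*x^2 dx = 3500/3;  ∫_0^5 8*x dx = 100;
    ∫_0^5 4 dx = 20.
  Sum: 5000000/7 + 250000 + 42500 + 8750 + 3500/3 + 100 + 20 = 21353270/21.
Adding: ||u||_{H^1}^2 = 87913535/63 + 21353270/21 = 151973345/63.


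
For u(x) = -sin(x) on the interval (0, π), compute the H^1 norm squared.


||u||_{H^1(0,π)}^2 = π

u'(x) = -cos(x).
Expand u² and (u')² and integrate term by term on (0, π), using: for integers n ≥ 1, ∫_0^π sin²(nx) dx = ∫_0^π cos²(nx) dx = π/2; for n ≠ n', ∫_0^π sin(nx)sin(n'x) dx = ∫_0^π cos(nx)cos(n'x) dx = 0; and by product-to-sum, ∫_0^π sin(nx)cos(n'x) dx = ½∫_0^π [sin((n+n')x) + sin((n−n')x)] dx, which is 0 when n+n' is even and 2n/(n²−n'²) when n+n' is odd (it need not vanish on (0, π)).
  u² squared terms: (-1)²·∫sin(x)² dx = 1·π/2 = π/2.
  So ∫_0^π u² dx = π/2.
  (u')² squared terms: (-1)²·∫cos(x)² dx = 1·π/2 = π/2.
  So ∫_0^π (u')² dx = π/2.
||u||_{H^1}^2 = (π/2) + (π/2) = π.


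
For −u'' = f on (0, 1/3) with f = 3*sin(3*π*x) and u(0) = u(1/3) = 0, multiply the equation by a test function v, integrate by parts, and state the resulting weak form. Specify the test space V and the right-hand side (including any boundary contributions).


V = H^1_0(0, 1/3) (so v(0) = v(1/3) = 0); weak form: ∫_0^1/3 u'v' dx = ∫_0^1/3 (3*sin(3*π*x)) v dx for all v ∈ V.

Multiply both sides by a test function v and integrate from 0 to 1/3:
  ∫_0^1/3 −u''(x) v(x) dx = ∫_0^1/3 f(x) v(x) dx.
Integrate the LHS by parts once:
  ∫_0^1/3 −u'' v dx = −[u'(x) v(x)]_0^1/3 + ∫_0^1/3 u'(x) v'(x) dx.
Thus ∫_0^1/3 u'(x) v'(x) dx = ∫_0^1/3 f(x) v(x) dx + [u'(x) v(x)]_0^1/3.
Choose V so that boundary terms are either known or forced to vanish.
u is Dirichlet: u(0) = u(1/3) = 0. Let V = H^1_0(0, 1/3); then v(0) = v(1/3) = 0, and [u' v]_0^1/3 = 0.
Weak formulation: find u (satisfying any essential BC) such that ∫_0^1/3 u'(x) v'(x) dx = ∫_0^1/3 f v dx for all v ∈ V.
Substituting f(x) = 3*sin(3*π*x), the right-hand side is ∫_0^1/3 (3*sin(3*π*x)) v dx.


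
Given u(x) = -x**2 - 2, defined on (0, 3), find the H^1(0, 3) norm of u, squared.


||u||_{H^1}^2 = 663/5

The H^1 norm (squared) on an interval (0, L) is
  ||u||_{H^1}^2 = ∫_0^L u(x)^2 dx + ∫_0^L u'(x)^2 dx.
Compute u'(x) = -2*x.
Then u(x)^2 = x**4 + 4*x**2 + 4 and u'(x)^2 = 4*x**2.
Integrate each monomial from 0 to 3 using ∫_0^3 c·x^n dx = c·3^(n+1)/(n+1):
  ∫_0^3 u(x)^2 dx = ∫_0^3 (x^4 + 4*x^2 + 4) dx. Term by term:
    ∫_0^3 x^4 dx = 243/5;  ∫_0^3 4*x^2 dx = 36;  ∫_0^3 4 dx = 12.
  Sum: 243/5 + 36 + 12 = 483/5.
  ∫_0^3 u'(x)^2 dx = ∫_0^3 (4*x^2) dx. Term by term:
    ∫_0^3 4*x^2 dx = 36.
Adding: ||u||_{H^1}^2 = 483/5 + 36 = 663/5.


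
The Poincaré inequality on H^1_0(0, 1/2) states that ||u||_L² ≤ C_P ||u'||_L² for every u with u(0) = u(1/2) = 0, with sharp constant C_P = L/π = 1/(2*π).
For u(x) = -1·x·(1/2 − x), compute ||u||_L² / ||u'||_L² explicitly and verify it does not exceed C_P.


||u||_L² / ||u'||_L² = sqrt(10)/20 < C_P = 1/(2*π).

u(x) = -1·x·(1/2 − x), so u'(x) = 2*x - 1/2.
u(x) = -1·x·(1/2 − x) vanishes at x = 0 and x = 1/2, so u ∈ H^1_0(0, 1/2). Differentiate via the product rule and integrate the resulting polynomials term by term.
  ∫_0^1/2 u² dx = ∫_0^1/2 (x^4 - x^3 + x^2/4) dx. Term by term:
    ∫_0^1/2 x^4 dx = 1/160;  ∫_0^1/2 -x^3 dx = -1/64;  ∫_0^1/2 x^2/4 dx = 1/96.
  Sum: 1/160 − 1/64 + 1/96 = 1/960.
  ∫_0^1/2 (u')² dx = ∫_0^1/2 (4*x^2 - 2*x + 1/4) dx. Term by term:
    ∫_0^1/2 4*x^2 dx = 1/6;  ∫_0^1/2 -2*x dx = -1/4;  ∫_0^1/2 1/4 dx = 1/8.
  Sum: 1/6 − 1/4 + 1/8 = 1/24.
∫_0^1/2 u² dx = 1/960, so ||u||_L² = sqrt(15)/120.
∫_0^1/2 (u')² dx = 1/24, so ||u'||_L² = sqrt(6)/12.
Ratio ||u||_L² / ||u'||_L² = sqrt(10)/20.
Sharp Poincaré constant on H^1_0(0, 1/2) is C_P = L/π = 1/(2*π), achieved by sin(2*π·x).
A polynomial bump cannot attain the sharp Poincaré constant (only the first sine eigenfunction does), so the ratio is strictly less than C_P, consistent with ||u||_L² ≤ C_P ||u'||_L².


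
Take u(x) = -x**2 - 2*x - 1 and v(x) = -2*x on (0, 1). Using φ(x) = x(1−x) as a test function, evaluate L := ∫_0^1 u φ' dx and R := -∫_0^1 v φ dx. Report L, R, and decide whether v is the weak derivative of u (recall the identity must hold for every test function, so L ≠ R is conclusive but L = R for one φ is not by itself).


LHS = 1/2, RHS = 1/6. No, v is not the weak derivative of u.

u(x) = -x**2 - 2*x - 1, classical derivative u'(x) = -2*x - 2.
φ(x) = x(1−x), so φ'(x) = 1 - 2*x.
Note φ(0) = φ(1) = 0, so the boundary term u·φ vanishes.
LHS = ∫_0^1 u(x) φ'(x) dx = ∫_0^1 (2*x^3 + 3*x^2 - 1) dx. Term by term:
  ∫_0^1 2*x^3 dx = 1/2;  ∫_0^1 3*x^2 dx = 1;  ∫_0^1 -1 dx = -1.
Sum: 1/2 + 1 − 1 = 1/2.
So LHS = 1/2.
∫_0^1 v(x) φ(x) dx = ∫_0^1 (2*x^3 - 2*x^2) dx. Term by term:
  ∫_0^1 2*x^3 dx = 1/2;  ∫_0^1 -2*x^2 dx = -2/3.
Sum: 1/2 − 2/3 = -1/6.
So RHS = -∫_0^1 v(x) φ(x) dx = 1/6.
LHS − RHS = 1/3 ≠ 0, so the identity fails.
(For a valid weak derivative the identity must hold for EVERY test function, in particular this one. The failure shows v is NOT the weak derivative of u.)
Correct weak derivative would be u'(x) = -2*x - 2.


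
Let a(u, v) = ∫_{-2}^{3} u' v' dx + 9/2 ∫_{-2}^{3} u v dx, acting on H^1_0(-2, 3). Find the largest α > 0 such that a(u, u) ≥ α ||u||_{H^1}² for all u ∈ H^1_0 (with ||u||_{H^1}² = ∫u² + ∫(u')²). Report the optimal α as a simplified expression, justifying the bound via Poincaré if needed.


α = 1

Coercivity of a(·,·) on H^1_0(-2, 3) means a(u, u) ≥ α ||u||_{H^1}² for every u ∈ H^1_0.
The interval has length L = 5, and Poincaré/coercivity depend only on L. Here a(u, u) = ∫(u')² + (9/2)·∫u².
Here c = 9/2 ≥ 1, so a(u,u) = ∫(u')² + c∫u² ≥ ∫(u')² + ∫u² = ||u||_{H^1}², i.e. α = 1 works. No larger α is possible: a(u,u) ≥ α||u||_{H^1}² means (1−α)∫(u')² ≥ (α−c)∫u², and for the modes u_n = sin(nπ(x−x₀)/L) (x₀ the left endpoint) one has ∫u_n²/∫(u_n')² = (L/(nπ))² → 0, so a(u_n,u_n)/||u_n||_{H^1}² → 1. Hence the optimal constant is α = 1.
Therefore α = 1.


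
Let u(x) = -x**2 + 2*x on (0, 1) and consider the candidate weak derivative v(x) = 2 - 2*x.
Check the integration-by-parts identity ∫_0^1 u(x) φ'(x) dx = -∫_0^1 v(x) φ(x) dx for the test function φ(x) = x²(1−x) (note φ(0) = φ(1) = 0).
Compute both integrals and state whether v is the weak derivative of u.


LHS = -1/15, RHS = -1/15. Yes, v = u' weakly.

u(x) = -x**2 + 2*x, classical derivative u'(x) = 2 - 2*x.
φ(x) = x²(1−x), so φ'(x) = x*(2 - 3*x).
Note φ(0) = φ(1) = 0, so the boundary term u·φ vanishes.
LHS = ∫_0^1 u(x) φ'(x) dx = ∫_0^1 (3*x^4 - 8*x^3 + 4*x^2) dx. Term by term:
  ∫_0^1 3*x^4 dx = 3/5;  ∫_0^1 -8*x^3 dx = -2;  ∫_0^1 4*x^2 dx = 4/3.
Sum: 3/5 − 2 + 4/3 = -1/15.
So LHS = -1/15.
∫_0^1 v(x) φ(x) dx = ∫_0^1 (2*x^4 - 4*x^3 + 2*x^2) dx. Term by term:
  ∫_0^1 2*x^4 dx = 2/5;  ∫_0^1 -4*x^3 dx = -1;  ∫_0^1 2*x^2 dx = 2/3.
Sum: 2/5 − 1 + 2/3 = 1/15.
So RHS = -∫_0^1 v(x) φ(x) dx = -1/15.
LHS = RHS, so the identity holds for this test φ.
Moreover u is smooth here and v(x) = u'(x) = 2 - 2*x pointwise, so the identity holds for every test function. Hence v is the weak derivative of u.


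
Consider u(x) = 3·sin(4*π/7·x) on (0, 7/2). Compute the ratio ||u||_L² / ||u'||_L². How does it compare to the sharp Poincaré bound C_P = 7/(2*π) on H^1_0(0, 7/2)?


||u||_L² / ||u'||_L² = 7/(4*π) < C_P = 7/(2*π).

u(x) = 3·sin(4*π/7·x), so u'(x) = 12*π*cos(4*π*x/7)/7.
Writing u(x) = A·sin(kπx/L) with A = 3 and k = 2, use ∫_0^L sin²(kπx/L) dx = L/2 and ∫_0^L cos²(kπx/L) dx = L/2.
u² = 9·sin²(4*π/7·x) and (u')² = 144*π^2/49·cos²(4*π/7·x), and each of sin², cos² integrates to L/2 = 7/4 over (0, 7/2).
∫_0^7/2 u² dx = 63/4, so ||u||_L² = 3*sqrt(7)/2.
∫_0^7/2 (u')² dx = 36*π^2/7, so ||u'||_L² = 6*sqrt(7)*π/7.
Ratio ||u||_L² / ||u'||_L² = 7/(4*π).
Sharp Poincaré constant on H^1_0(0, 7/2) is C_P = L/π = 7/(2*π), achieved by sin(2*π/7·x).
This is the k = 2 harmonic; the ratio L/(kπ) is strictly less than C_P = L/π, consistent with the sharp inequality ||u||_L² ≤ C_P ||u'||_L².
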